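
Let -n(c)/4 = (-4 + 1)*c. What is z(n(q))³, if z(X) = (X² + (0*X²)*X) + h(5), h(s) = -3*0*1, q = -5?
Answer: 46656000000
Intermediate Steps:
h(s) = 0 (h(s) = 0*1 = 0)
n(c) = 12*c (n(c) = -4*(-4 + 1)*c = -(-12)*c = 12*c)
z(X) = X² (z(X) = (X² + (0*X²)*X) + 0 = (X² + 0*X) + 0 = (X² + 0) + 0 = X² + 0 = X²)
z(n(q))³ = ((12*(-5))²)³ = ((-60)²)³ = 3600³ = 46656000000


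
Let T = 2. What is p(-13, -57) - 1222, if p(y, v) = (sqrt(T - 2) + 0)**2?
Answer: -1222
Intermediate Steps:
p(y, v) = 0 (p(y, v) = (sqrt(2 - 2) + 0)**2 = (sqrt(0) + 0)**2 = (0 + 0)**2 = 0**2 = 0)
p(-13, -57) - 1222 = 0 - 1222 = -1222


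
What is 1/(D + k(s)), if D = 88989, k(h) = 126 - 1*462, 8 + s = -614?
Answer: 1/88653 ≈ 1.1280e-5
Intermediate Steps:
s = -622 (s = -8 - 614 = -622)
k(h) = -336 (k(h) = 126 - 462 = -336)
1/(D + k(s)) = 1/(88989 - 336) = 1/88653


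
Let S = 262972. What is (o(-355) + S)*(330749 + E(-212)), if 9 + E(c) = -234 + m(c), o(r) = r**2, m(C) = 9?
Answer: 128569343455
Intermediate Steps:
E(c) = -234 (E(c) = -9 + (-234 + 9) = -9 - 225 = -234)
(o(-355) + S)*(330749 + E(-212)) = ((-355)**2 + 262972)*(330749 - 234) = (126025 + 262972)*330515 = 388997*330515 = 128569343455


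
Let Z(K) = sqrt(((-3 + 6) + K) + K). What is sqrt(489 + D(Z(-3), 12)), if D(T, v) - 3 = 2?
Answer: sqrt(494) ≈ 22.226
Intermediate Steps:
Z(K) = sqrt(3 + 2*K) (Z(K) = sqrt((3 + K) + K) = sqrt(3 + 2*K))
D(T, v) = 5 (D(T, v) = 3 + 2 = 5)
sqrt(489 + D(Z(-3), 12)) = sqrt(489 + 5) = sqrt(494)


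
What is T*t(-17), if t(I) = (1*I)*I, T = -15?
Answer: -4335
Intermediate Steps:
t(I) = I² (t(I) = I*I = I²)
T*t(-17) = -15*(-17)² = -15*289 = -4335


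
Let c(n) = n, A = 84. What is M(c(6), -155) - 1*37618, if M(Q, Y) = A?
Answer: -37534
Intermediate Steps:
M(Q, Y) = 84
M(c(6), -155) - 1*37618 = 84 - 1*37618 = 84 - 37618 = -37534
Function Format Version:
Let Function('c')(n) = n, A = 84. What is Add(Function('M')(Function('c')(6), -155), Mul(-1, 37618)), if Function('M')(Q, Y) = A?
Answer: -37534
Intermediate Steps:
Function('M')(Q, Y) = 84
Add(Function('M')(Function('c')(6), -155), Mul(-1, 37618)) = Add(84, Mul(-1, 37618)) = Add(84, -37618) = -37534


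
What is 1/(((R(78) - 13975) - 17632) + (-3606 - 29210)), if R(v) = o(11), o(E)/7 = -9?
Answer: -1/64486 ≈ -1.5507e-5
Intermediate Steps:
o(E) = -63 (o(E) = 7*(-9) = -63)
R(v) = -63
1/(((R(78) - 13975) - 17632) + (-3606 - 29210)) = 1/(((-63 - 13975) - 17632) + (-3606 - 29210)) = 1/((-14038 - 17632) - 32816) = 1/(-31670 - 32816) = 1/(-64486) = -1/64486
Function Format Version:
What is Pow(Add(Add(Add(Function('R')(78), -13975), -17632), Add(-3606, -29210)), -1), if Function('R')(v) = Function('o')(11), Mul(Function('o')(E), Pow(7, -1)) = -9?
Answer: Rational(-1, 64486) ≈ -1.5507e-5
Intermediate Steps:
Function('o')(E) = -63 (Function('o')(E) = Mul(7, -9) = -63)
Function('R')(v) = -63
Pow(Add(Add(Add(Function('R')(78), -13975), -17632), Add(-3606, -29210)), -1) = Pow(Add(Add(Add(-63, -13975), -17632), Add(-3606, -29210)), -1) = Pow(Add(Add(-14038, -17632), -32816), -1) = Pow(Add(-31670, -32816), -1) = Pow(-64486, -1) = Rational(-1, 64486)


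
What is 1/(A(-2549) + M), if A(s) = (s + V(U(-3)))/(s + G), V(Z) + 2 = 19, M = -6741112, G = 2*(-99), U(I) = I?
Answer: -2747/18517832132 ≈ -1.4834e-7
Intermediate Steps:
G = -198
V(Z) = 17 (V(Z) = -2 + 19 = 17)
A(s) = (17 + s)/(-198 + s) (A(s) = (s + 17)/(s - 198) = (17 + s)/(-198 + s))
1/(A(-2549) + M) = 1/((17 - 2549)/(-198 - 2549) - 6741112) = 1/(-2532/(-2747) - 6741112) = 1/(-1/2747*(-2532) - 6741112) = 1/(2532/2747 - 6741112) = 1/(-18517832132/2747) = -2747/18517832132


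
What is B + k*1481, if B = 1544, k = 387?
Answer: 574691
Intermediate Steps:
B + k*1481 = 1544 + 387*1481 = 1544 + 573147 = 574691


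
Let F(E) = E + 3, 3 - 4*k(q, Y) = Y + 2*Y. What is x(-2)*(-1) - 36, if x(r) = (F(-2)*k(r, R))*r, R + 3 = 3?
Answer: -69/2 ≈ -34.500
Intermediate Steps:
R = 0 (R = -3 + 3 = 0)
k(q, Y) = ¾ - 3*Y/4 (k(q, Y) = ¾ - (Y + 2*Y)/4 = ¾ - 3*Y/4)
F(E) = 3 + E
x(r) = 3*r/4 (x(r) = ((3 - 2)*(¾ - ¾*0))*r = (1*(¾ + 0))*r = (1*(¾))*r = 3*r/4)
x(-2)*(-1) - 36 = ((¾)*(-2))*(-1) - 36 = -3/2*(-1) - 36 = 3/2 - 36 = -69/2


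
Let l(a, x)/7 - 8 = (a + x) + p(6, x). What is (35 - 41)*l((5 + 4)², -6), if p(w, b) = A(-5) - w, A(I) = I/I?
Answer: -3276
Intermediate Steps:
A(I) = 1
p(w, b) = 1 - w
l(a, x) = 21 + 7*a + 7*x (l(a, x) = 56 + 7*((a + x) + (1 - 1*6)) = 56 + 7*((a + x) + (1 - 6)) = 56 + 7*((a + x) - 5) = 56 + 7*(-5 + a + x) = 56 + (-35 + 7*a + 7*x) = 21 + 7*a + 7*x)
(35 - 41)*l((5 + 4)², -6) = (35 - 41)*(21 + 7*(5 + 4)² + 7*(-6)) = -6*(21 + 7*9² - 42) = -6*(21 + 7*81 - 42) = -6*(21 + 567 - 42) = -6*546 = -3276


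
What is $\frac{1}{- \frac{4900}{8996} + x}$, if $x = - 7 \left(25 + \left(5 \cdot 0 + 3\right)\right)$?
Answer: $- \frac{2249}{442029} \approx -0.0050879$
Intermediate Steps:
$x = -196$ ($x = - 7 \left(25 + \left(0 + 3\right)\right) = - 7 \left(25 + 3\right) = \left(-7\right) 28 = -196$)
$\frac{1}{- \frac{4900}{8996} + x} = \frac{1}{- \frac{4900}{8996} - 196} = \frac{1}{\left(-4900\right) \frac{1}{8996} - 196} = \frac{1}{- \frac{1225}{2249} - 196} = \frac{1}{- \frac{442029}{2249}} = - \frac{2249}{442029}$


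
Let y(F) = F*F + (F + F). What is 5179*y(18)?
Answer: 1864440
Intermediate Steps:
y(F) = F**2 + 2*F
5179*y(18) = 5179*(18*(2 + 18)) = 5179*(18*20) = 5179*360 = 1864440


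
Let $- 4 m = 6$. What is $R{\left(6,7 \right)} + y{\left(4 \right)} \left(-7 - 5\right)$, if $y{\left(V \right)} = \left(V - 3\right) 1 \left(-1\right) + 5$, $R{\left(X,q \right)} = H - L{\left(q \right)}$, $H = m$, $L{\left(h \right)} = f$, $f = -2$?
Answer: $- \frac{95}{2} \approx -47.5$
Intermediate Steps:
$L{\left(h \right)} = -2$
$m = - \frac{3}{2}$ ($m = \left(- \frac{1}{4}\right) 6 = - \frac{3}{2} \approx -1.5$)
$H = - \frac{3}{2} \approx -1.5$
$R{\left(X,q \right)} = \frac{1}{2}$ ($R{\left(X,q \right)} = - \frac{3}{2} - -2 = - \frac{3}{2} + 2 = \frac{1}{2}$)
$y{\left(V \right)} = 8 - V$ ($y{\left(V \right)} = \left(-3 + V\right) 1 \left(-1\right) + 5 = \left(-3 + V\right) \left(-1\right) + 5 = \left(3 - V\right) + 5 = 8 - V$)
$R{\left(6,7 \right)} + y{\left(4 \right)} \left(-7 - 5\right) = \frac{1}{2} + \left(8 - 4\right) \left(-7 - 5\right) = \frac{1}{2} + \left(8 - 4\right) \left(-12\right) = \frac{1}{2} + 4 \left(-12\right) = \frac{1}{2} - 48 = - \frac{95}{2}$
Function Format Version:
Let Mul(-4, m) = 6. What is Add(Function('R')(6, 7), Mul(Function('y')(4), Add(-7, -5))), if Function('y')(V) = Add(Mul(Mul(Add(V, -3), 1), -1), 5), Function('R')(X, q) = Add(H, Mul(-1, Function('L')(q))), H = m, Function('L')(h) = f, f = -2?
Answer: Rational(-95, 2) ≈ -47.500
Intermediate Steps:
Function('L')(h) = -2
m = Rational(-3, 2) (m = Mul(Rational(-1, 4), 6) = Rational(-3, 2) ≈ -1.5000)
H = Rational(-3, 2) ≈ -1.5000
Function('R')(X, q) = Rational(1, 2) (Function('R')(X, q) = Add(Rational(-3, 2), Mul(-1, -2)) = Add(Rational(-3, 2), 2) = Rational(1, 2))
Function('y')(V) = Add(8, Mul(-1, V)) (Function('y')(V) = Add(Mul(Mul(Add(-3, V), 1), -1), 5) = Add(Mul(Add(-3, V), -1), 5) = Add(Add(3, Mul(-1, V)), 5) = Add(8, Mul(-1, V)))
Add(Function('R')(6, 7), Mul(Function('y')(4), Add(-7, -5))) = Add(Rational(1, 2), Mul(Add(8, Mul(-1, 4)), Add(-7, -5))) = Add(Rational(1, 2), Mul(Add(8, -4), -12)) = Add(Rational(1, 2), Mul(4, -12)) = Add(Rational(1, 2), -48) = Rational(-95, 2)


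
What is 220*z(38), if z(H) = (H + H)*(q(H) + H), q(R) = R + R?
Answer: 1906080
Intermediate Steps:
q(R) = 2*R
z(H) = 6*H**2 (z(H) = (H + H)*(2*H + H) = (2*H)*(3*H) = 6*H**2)
220*z(38) = 220*(6*38**2) = 220*(6*1444) = 220*8664 = 1906080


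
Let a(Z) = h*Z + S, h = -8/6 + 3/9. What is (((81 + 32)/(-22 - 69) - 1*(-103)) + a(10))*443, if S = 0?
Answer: 3699050/91 ≈ 40649.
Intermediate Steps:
h = -1 (h = -8*⅙ + 3*(⅑) = -4/3 + ⅓ = -1)
a(Z) = -Z (a(Z) = -Z + 0 = -Z)
(((81 + 32)/(-22 - 69) - 1*(-103)) + a(10))*443 = (((81 + 32)/(-22 - 69) - 1*(-103)) - 1*10)*443 = ((113/(-91) + 103) - 10)*443 = ((113*(-1/91) + 103) - 10)*443 = ((-113/91 + 103) - 10)*443 = (9260/91 - 10)*443 = (8350/91)*443 = 3699050/91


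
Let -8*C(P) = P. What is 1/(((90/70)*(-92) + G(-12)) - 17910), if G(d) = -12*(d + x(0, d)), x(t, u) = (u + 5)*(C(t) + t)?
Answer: -7/125190 ≈ -5.5915e-5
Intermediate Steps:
C(P) = -P/8
x(t, u) = 7*t*(5 + u)/8 (x(t, u) = (u + 5)*(-t/8 + t) = (5 + u)*(7*t/8) = 7*t*(5 + u)/8)
G(d) = -12*d (G(d) = -12*(d + (7/8)*0*(5 + d)) = -12*(d + 0) = -12*d)
1/(((90/70)*(-92) + G(-12)) - 17910) = 1/(((90/70)*(-92) - 12*(-12)) - 17910) = 1/(((90*(1/70))*(-92) + 144) - 17910) = 1/(((9/7)*(-92) + 144) - 17910) = 1/((-828/7 + 144) - 17910) = 1/(180/7 - 17910) = 1/(-125190/7) = -7/125190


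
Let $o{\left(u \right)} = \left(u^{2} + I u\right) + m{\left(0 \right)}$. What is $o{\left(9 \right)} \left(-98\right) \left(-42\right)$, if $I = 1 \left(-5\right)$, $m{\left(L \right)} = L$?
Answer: $148176$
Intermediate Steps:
$I = -5$
$o{\left(u \right)} = u^{2} - 5 u$ ($o{\left(u \right)} = \left(u^{2} - 5 u\right) + 0 = u^{2} - 5 u$)
$o{\left(9 \right)} \left(-98\right) \left(-42\right) = 9 \left(-5 + 9\right) \left(-98\right) \left(-42\right) = 9 \cdot 4 \left(-98\right) \left(-42\right) = 36 \left(-98\right) \left(-42\right) = \left(-3528\right) \left(-42\right) = 148176$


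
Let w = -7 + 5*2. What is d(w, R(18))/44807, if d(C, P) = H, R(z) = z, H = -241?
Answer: -241/44807 ≈ -0.0053786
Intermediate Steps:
w = 3 (w = -7 + 10 = 3)
d(C, P) = -241
d(w, R(18))/44807 = -241/44807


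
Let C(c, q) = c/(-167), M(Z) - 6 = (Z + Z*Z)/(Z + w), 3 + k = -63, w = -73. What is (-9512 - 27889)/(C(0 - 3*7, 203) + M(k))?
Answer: 289396471/191411 ≈ 1511.9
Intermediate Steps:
k = -66 (k = -3 - 63 = -66)
M(Z) = 6 + (Z + Z**2)/(-73 + Z) (M(Z) = 6 + (Z + Z*Z)/(Z - 73) = 6 + (Z + Z**2)/(-73 + Z))
C(c, q) = -c/167 (C(c, q) = c*(-1/167) = -c/167)
(-9512 - 27889)/(C(0 - 3*7, 203) + M(k)) = (-9512 - 27889)/(-(0 - 3*7)/167 + (-438 + (-66)**2 + 7*(-66))/(-73 - 66)) = -37401/(-(0 - 21)/167 + (-438 + 4356 - 462)/(-139)) = -37401/(-1/167*(-21) - 1/139*3456) = -37401/(21/167 - 3456/139) = -37401/(-574233/23213) = -37401*(-23213/574233) = 289396471/191411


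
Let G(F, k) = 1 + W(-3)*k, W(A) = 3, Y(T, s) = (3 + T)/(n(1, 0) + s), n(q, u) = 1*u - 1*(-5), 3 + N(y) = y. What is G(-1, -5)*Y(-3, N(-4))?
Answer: 0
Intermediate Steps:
N(y) = -3 + y
n(q, u) = 5 + u (n(q, u) = u + 5 = 5 + u)
Y(T, s) = (3 + T)/(5 + s) (Y(T, s) = (3 + T)/((5 + 0) + s) = (3 + T)/(5 + s))
G(F, k) = 1 + 3*k
G(-1, -5)*Y(-3, N(-4)) = (1 + 3*(-5))*((3 - 3)/(5 + (-3 - 4))) = (1 - 15)*(0/(5 - 7)) = -14*0/(-2) = -(-7)*0 = -14*0 = 0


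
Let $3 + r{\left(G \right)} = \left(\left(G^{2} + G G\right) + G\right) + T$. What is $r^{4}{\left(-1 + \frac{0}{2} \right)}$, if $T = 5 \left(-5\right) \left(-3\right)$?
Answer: $28398241$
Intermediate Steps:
$T = 75$ ($T = \left(-25\right) \left(-3\right) = 75$)
$r{\left(G \right)} = 72 + G + 2 G^{2}$ ($r{\left(G \right)} = -3 + \left(\left(\left(G^{2} + G G\right) + G\right) + 75\right) = -3 + \left(\left(\left(G^{2} + G^{2}\right) + G\right) + 75\right) = -3 + \left(\left(2 G^{2} + G\right) + 75\right) = -3 + \left(\left(G + 2 G^{2}\right) + 75\right) = -3 + \left(75 + G + 2 G^{2}\right) = 72 + G + 2 G^{2}$)
$r^{4}{\left(-1 + \frac{0}{2} \right)} = \left(72 - \left(1 + \frac{0}{2}\right) + 2 \left(-1 + \frac{0}{2}\right)^{2}\right)^{4} = \left(72 + \left(-1 + 0 \cdot \frac{1}{2}\right) + 2 \left(-1 + 0 \cdot \frac{1}{2}\right)^{2}\right)^{4} = \left(72 + \left(-1 + 0\right) + 2 \left(-1 + 0\right)^{2}\right)^{4} = \left(72 - 1 + 2 \left(-1\right)^{2}\right)^{4} = \left(72 - 1 + 2 \cdot 1\right)^{4} = \left(72 - 1 + 2\right)^{4} = 73^{4} = 28398241$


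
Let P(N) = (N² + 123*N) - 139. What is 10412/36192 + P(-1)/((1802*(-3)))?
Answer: 2738891/8152248 ≈ 0.33597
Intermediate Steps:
P(N) = -139 + N² + 123*N
10412/36192 + P(-1)/((1802*(-3))) = 10412/36192 + (-139 + (-1)² + 123*(-1))/((1802*(-3))) = 10412*(1/36192) + (-139 + 1 - 123)/(-5406) = 2603/9048 - 261*(-1/5406) = 2603/9048 + 87/1802 = 2738891/8152248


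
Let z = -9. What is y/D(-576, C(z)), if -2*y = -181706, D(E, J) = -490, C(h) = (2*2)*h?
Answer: -12979/70 ≈ -185.41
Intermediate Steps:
C(h) = 4*h
y = 90853 (y = -1/2*(-181706) = 90853)
y/D(-576, C(z)) = 90853/(-490) = 90853*(-1/490) = -12979/70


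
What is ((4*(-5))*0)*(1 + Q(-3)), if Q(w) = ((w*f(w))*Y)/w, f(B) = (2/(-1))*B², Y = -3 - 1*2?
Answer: 0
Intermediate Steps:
Y = -5 (Y = -3 - 2 = -5)
f(B) = -2*B² (f(B) = (2*(-1))*B² = -2*B²)
Q(w) = 10*w² (Q(w) = ((w*(-2*w²))*(-5))/w = (-2*w³*(-5))/w = (10*w³)/w = 10*w²)
((4*(-5))*0)*(1 + Q(-3)) = ((4*(-5))*0)*(1 + 10*(-3)²) = (-20*0)*(1 + 10*9) = 0*(1 + 90) = 0*91 = 0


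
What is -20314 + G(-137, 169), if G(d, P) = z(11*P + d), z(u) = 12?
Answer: -20302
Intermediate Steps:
G(d, P) = 12
-20314 + G(-137, 169) = -20314 + 12 = -20302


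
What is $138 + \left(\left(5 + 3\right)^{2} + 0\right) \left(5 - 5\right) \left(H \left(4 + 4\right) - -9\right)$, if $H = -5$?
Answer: $138$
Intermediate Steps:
$138 + \left(\left(5 + 3\right)^{2} + 0\right) \left(5 - 5\right) \left(H \left(4 + 4\right) - -9\right) = 138 + \left(\left(5 + 3\right)^{2} + 0\right) \left(5 - 5\right) \left(- 5 \left(4 + 4\right) - -9\right) = 138 + \left(8^{2} + 0\right) \left(5 - 5\right) \left(\left(-5\right) 8 + 9\right) = 138 + \left(64 + 0\right) 0 \left(-40 + 9\right) = 138 + 64 \cdot 0 \left(-31\right) = 138 + 0 \left(-31\right) = 138 + 0 = 138$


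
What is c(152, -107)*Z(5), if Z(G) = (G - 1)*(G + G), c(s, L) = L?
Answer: -4280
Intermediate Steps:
Z(G) = 2*G*(-1 + G) (Z(G) = (-1 + G)*(2*G) = 2*G*(-1 + G))
c(152, -107)*Z(5) = -214*5*(-1 + 5) = -214*5*4 = -107*40 = -4280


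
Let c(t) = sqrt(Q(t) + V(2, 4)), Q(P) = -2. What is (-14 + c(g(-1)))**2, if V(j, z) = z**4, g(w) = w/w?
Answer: (14 - sqrt(254))**2 ≈ 3.7534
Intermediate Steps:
g(w) = 1
c(t) = sqrt(254) (c(t) = sqrt(-2 + 4**4) = sqrt(-2 + 256) = sqrt(254))
(-14 + c(g(-1)))**2 = (-14 + sqrt(254))**2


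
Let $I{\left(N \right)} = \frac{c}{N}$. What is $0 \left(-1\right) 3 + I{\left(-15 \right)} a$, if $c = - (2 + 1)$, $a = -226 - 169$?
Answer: $-79$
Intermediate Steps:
$a = -395$ ($a = -226 - 169 = -395$)
$c = -3$ ($c = \left(-1\right) 3 = -3$)
$I{\left(N \right)} = - \frac{3}{N}$
$0 \left(-1\right) 3 + I{\left(-15 \right)} a = 0 \left(-1\right) 3 + - \frac{3}{-15} \left(-395\right) = 0 \cdot 3 + \left(-3\right) \left(- \frac{1}{15}\right) \left(-395\right) = 0 + \frac{1}{5} \left(-395\right) = 0 - 79 = -79$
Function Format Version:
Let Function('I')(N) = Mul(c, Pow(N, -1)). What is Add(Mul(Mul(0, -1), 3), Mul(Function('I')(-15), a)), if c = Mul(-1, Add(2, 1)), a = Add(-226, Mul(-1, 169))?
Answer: -79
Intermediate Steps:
a = -395 (a = Add(-226, -169) = -395)
c = -3 (c = Mul(-1, 3) = -3)
Function('I')(N) = Mul(-3, Pow(N, -1))
Add(Mul(Mul(0, -1), 3), Mul(Function('I')(-15), a)) = Add(Mul(Mul(0, -1), 3), Mul(Mul(-3, Pow(-15, -1)), -395)) = Add(Mul(0, 3), Mul(Mul(-3, Rational(-1, 15)), -395)) = Add(0, Mul(Rational(1, 5), -395)) = Add(0, -79) = -79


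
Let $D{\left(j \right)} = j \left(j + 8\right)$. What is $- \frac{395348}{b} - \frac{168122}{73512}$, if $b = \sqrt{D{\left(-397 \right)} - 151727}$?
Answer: $- \frac{84061}{36756} - \frac{197674 \sqrt{2706}}{1353} \approx -7602.3$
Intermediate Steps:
$D{\left(j \right)} = j \left(8 + j\right)$
$b = \sqrt{2706}$ ($b = \sqrt{- 397 \left(8 - 397\right) - 151727} = \sqrt{\left(-397\right) \left(-389\right) - 151727} = \sqrt{154433 - 151727} = \sqrt{2706} \approx 52.019$)
$- \frac{395348}{b} - \frac{168122}{73512} = - \frac{395348}{\sqrt{2706}} - \frac{168122}{73512} = - 395348 \frac{\sqrt{2706}}{2706} - \frac{84061}{36756} = - \frac{197674 \sqrt{2706}}{1353} - \frac{84061}{36756} = - \frac{84061}{36756} - \frac{197674 \sqrt{2706}}{1353}$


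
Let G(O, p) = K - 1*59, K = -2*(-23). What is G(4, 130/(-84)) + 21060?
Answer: 21047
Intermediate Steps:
K = 46
G(O, p) = -13 (G(O, p) = 46 - 1*59 = 46 - 59 = -13)
G(4, 130/(-84)) + 21060 = -13 + 21060 = 21047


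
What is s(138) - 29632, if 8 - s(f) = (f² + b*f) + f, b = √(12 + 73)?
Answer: -48806 - 138*√85 ≈ -50078.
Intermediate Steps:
b = √85 ≈ 9.2195
s(f) = 8 - f - f² - f*√85 (s(f) = 8 - ((f² + √85*f) + f) = 8 - ((f² + f*√85) + f) = 8 - (f + f² + f*√85) = 8 + (-f - f² - f*√85) = 8 - f - f² - f*√85)
s(138) - 29632 = (8 - 1*138 - 1*138² - 1*138*√85) - 29632 = (8 - 138 - 1*19044 - 138*√85) - 29632 = (8 - 138 - 19044 - 138*√85) - 29632 = (-19174 - 138*√85) - 29632 = -48806 - 138*√85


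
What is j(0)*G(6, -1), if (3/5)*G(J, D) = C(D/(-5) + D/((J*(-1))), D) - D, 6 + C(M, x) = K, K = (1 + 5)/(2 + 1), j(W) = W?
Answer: 0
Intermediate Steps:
K = 2 (K = 6/3 = 6*(⅓) = 2)
C(M, x) = -4 (C(M, x) = -6 + 2 = -4)
G(J, D) = -20/3 - 5*D/3 (G(J, D) = 5*(-4 - D)/3 = -20/3 - 5*D/3)
j(0)*G(6, -1) = 0*(-20/3 - 5/3*(-1)) = 0*(-20/3 + 5/3) = 0*(-5) = 0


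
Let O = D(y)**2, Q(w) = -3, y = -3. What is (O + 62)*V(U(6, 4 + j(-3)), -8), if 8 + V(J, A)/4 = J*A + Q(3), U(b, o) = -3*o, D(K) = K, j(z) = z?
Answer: 3692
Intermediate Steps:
V(J, A) = -44 + 4*A*J (V(J, A) = -32 + 4*(J*A - 3) = -32 + 4*(A*J - 3) = -32 + 4*(-3 + A*J) = -32 + (-12 + 4*A*J) = -44 + 4*A*J)
O = 9 (O = (-3)**2 = 9)
(O + 62)*V(U(6, 4 + j(-3)), -8) = (9 + 62)*(-44 + 4*(-8)*(-3*(4 - 3))) = 71*(-44 + 4*(-8)*(-3*1)) = 71*(-44 + 4*(-8)*(-3)) = 71*(-44 + 96) = 71*52 = 3692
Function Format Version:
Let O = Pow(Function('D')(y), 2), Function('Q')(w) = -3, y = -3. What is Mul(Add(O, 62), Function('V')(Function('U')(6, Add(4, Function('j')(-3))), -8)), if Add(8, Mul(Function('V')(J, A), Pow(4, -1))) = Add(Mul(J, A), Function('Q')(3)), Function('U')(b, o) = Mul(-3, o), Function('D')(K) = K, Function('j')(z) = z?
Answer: 3692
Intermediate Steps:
Function('V')(J, A) = Add(-44, Mul(4, A, J)) (Function('V')(J, A) = Add(-32, Mul(4, Add(Mul(J, A), -3))) = Add(-32, Mul(4, Add(Mul(A, J), -3))) = Add(-32, Mul(4, Add(-3, Mul(A, J)))) = Add(-32, Add(-12, Mul(4, A, J))) = Add(-44, Mul(4, A, J)))
O = 9 (O = Pow(-3, 2) = 9)
Mul(Add(O, 62), Function('V')(Function('U')(6, Add(4, Function('j')(-3))), -8)) = Mul(Add(9, 62), Add(-44, Mul(4, -8, Mul(-3, Add(4, -3))))) = Mul(71, Add(-44, Mul(4, -8, Mul(-3, 1)))) = Mul(71, Add(-44, Mul(4, -8, -3))) = Mul(71, Add(-44, 96)) = Mul(71, 52) = 3692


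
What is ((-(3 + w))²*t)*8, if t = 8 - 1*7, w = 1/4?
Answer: 169/2 ≈ 84.500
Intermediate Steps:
w = ¼ (w = 1*(¼) = ¼ ≈ 0.25000)
t = 1 (t = 8 - 7 = 1)
((-(3 + w))²*t)*8 = ((-(3 + ¼))²*1)*8 = ((-1*13/4)²*1)*8 = ((-13/4)²*1)*8 = ((169/16)*1)*8 = (169/16)*8 = 169/2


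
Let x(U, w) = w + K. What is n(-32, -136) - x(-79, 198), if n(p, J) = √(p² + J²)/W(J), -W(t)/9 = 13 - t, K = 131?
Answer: -329 - 8*√305/1341 ≈ -329.10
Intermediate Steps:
x(U, w) = 131 + w (x(U, w) = w + 131 = 131 + w)
W(t) = -117 + 9*t (W(t) = -9*(13 - t) = -117 + 9*t)
n(p, J) = √(J² + p²)/(-117 + 9*J) (n(p, J) = √(p² + J²)/(-117 + 9*J) = √(J² + p²)/(-117 + 9*J))
n(-32, -136) - x(-79, 198) = √((-136)² + (-32)²)/(9*(-13 - 136)) - (131 + 198) = (⅑)*√(18496 + 1024)/(-149) - 1*329 = (⅑)*(-1/149)*√19520 - 329 = (⅑)*(-1/149)*(8*√305) - 329 = -8*√305/1341 - 329 = -329 - 8*√305/1341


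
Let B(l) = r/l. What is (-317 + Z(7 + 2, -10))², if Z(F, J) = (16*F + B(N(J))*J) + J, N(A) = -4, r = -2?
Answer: 35344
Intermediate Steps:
B(l) = -2/l
Z(F, J) = 16*F + 3*J/2 (Z(F, J) = (16*F + (-2/(-4))*J) + J = (16*F + (-2*(-¼))*J) + J = (16*F + J/2) + J = (J/2 + 16*F) + J = 16*F + 3*J/2)
(-317 + Z(7 + 2, -10))² = (-317 + (16*(7 + 2) + (3/2)*(-10)))² = (-317 + (16*9 - 15))² = (-317 + (144 - 15))² = (-317 + 129)² = (-188)² = 35344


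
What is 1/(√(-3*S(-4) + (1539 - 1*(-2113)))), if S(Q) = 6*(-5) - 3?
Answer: √31/341 ≈ 0.016328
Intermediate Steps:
S(Q) = -33 (S(Q) = -30 - 3 = -33)
1/(√(-3*S(-4) + (1539 - 1*(-2113)))) = 1/(√(-3*(-33) + (1539 - 1*(-2113)))) = 1/(√(99 + (1539 + 2113))) = 1/(√(99 + 3652)) = 1/(√3751) = 1/(11*√31) = √31/341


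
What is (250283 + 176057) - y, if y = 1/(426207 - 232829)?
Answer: 82444776519/193378 ≈ 4.2634e+5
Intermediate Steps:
y = 1/193378 ≈ 5.1712e-6
(250283 + 176057) - y = (250283 + 176057) - 1*1/193378 = 426340 - 1/193378 = 82444776519/193378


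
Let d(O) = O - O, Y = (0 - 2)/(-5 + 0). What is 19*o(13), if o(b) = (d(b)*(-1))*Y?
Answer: 0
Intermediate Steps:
Y = ⅖ (Y = -2/(-5) = -2*(-⅕) = ⅖ ≈ 0.40000)
d(O) = 0
o(b) = 0 (o(b) = (0*(-1))*(⅖) = 0*(⅖) = 0)
19*o(13) = 19*0 = 0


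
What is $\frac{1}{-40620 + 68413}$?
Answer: $\frac{1}{27793} \approx 3.598 \cdot 10^{-5}$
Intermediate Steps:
$\frac{1}{-40620 + 68413} = \frac{1}{27793}$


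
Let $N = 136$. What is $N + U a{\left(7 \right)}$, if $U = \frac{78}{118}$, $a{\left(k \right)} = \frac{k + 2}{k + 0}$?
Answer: $\frac{56519}{413} \approx 136.85$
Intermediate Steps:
$a{\left(k \right)} = \frac{2 + k}{k}$
$U = \frac{39}{59}$ ($U = 78 \cdot \frac{1}{118} = \frac{39}{59} \approx 0.66102$)
$N + U a{\left(7 \right)} = 136 + \frac{39 \frac{2 + 7}{7}}{59} = 136 + \frac{39 \cdot \frac{1}{7} \cdot 9}{59} = 136 + \frac{39}{59} \cdot \frac{9}{7} = 136 + \frac{351}{413} = \frac{56519}{413}$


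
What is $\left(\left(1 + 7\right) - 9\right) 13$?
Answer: $-13$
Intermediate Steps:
$\left(\left(1 + 7\right) - 9\right) 13 = \left(8 - 9\right) 13 = \left(-1\right) 13 = -13$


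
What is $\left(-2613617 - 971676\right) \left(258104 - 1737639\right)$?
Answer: $5304566478755$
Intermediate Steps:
$\left(-2613617 - 971676\right) \left(258104 - 1737639\right) = \left(-3585293\right) \left(-1479535\right) = 5304566478755$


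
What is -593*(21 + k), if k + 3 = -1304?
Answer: 762598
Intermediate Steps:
k = -1307 (k = -3 - 1304 = -1307)
-593*(21 + k) = -593*(21 - 1307) = -593*(-1286) = 762598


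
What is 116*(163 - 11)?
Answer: 17632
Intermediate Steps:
116*(163 - 11) = 116*152 = 17632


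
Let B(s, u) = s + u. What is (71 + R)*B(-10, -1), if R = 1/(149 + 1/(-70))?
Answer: -8145819/10429 ≈ -781.07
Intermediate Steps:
R = 70/10429 (R = 1/(149 - 1/70) = 1/(10429/70) = 70/10429 ≈ 0.0067120)
(71 + R)*B(-10, -1) = (71 + 70/10429)*(-10 - 1) = (740529/10429)*(-11) = -8145819/10429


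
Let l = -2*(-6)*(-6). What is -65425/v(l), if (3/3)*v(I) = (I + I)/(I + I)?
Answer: -65425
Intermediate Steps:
l = -72 (l = 12*(-6) = -72)
v(I) = 1 (v(I) = (I + I)/(I + I) = (2*I)/((2*I)) = (2*I)*(1/(2*I)) = 1)
-65425/v(l) = -65425/1 = -65425*1 = -65425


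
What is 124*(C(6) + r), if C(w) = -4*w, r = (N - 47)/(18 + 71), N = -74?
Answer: -279868/89 ≈ -3144.6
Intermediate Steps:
r = -121/89 (r = (-74 - 47)/(18 + 71) = -121/89 ≈ -1.3596)
124*(C(6) + r) = 124*(-4*6 - 121/89) = 124*(-24 - 121/89) = 124*(-2257/89) = -279868/89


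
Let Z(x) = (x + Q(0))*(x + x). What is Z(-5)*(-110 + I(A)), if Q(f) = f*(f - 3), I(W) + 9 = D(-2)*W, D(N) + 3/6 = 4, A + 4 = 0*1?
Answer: -6650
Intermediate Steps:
A = -4 (A = -4 + 0*1 = -4 + 0 = -4)
D(N) = 7/2 (D(N) = -½ + 4 = 7/2)
I(W) = -9 + 7*W/2
Q(f) = f*(-3 + f)
Z(x) = 2*x² (Z(x) = (x + 0*(-3 + 0))*(x + x) = (x + 0*(-3))*(2*x) = (x + 0)*(2*x) = x*(2*x) = 2*x²)
Z(-5)*(-110 + I(A)) = (2*(-5)²)*(-110 + (-9 + (7/2)*(-4))) = (2*25)*(-110 + (-9 - 14)) = 50*(-110 - 23) = 50*(-133) = -6650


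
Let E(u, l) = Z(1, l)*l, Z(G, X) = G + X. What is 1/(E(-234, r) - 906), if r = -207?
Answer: 1/41736 ≈ 2.3960e-5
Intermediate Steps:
E(u, l) = l*(1 + l) (E(u, l) = (1 + l)*l = l*(1 + l))
1/(E(-234, r) - 906) = 1/(-207*(1 - 207) - 906) = 1/(-207*(-206) - 906) = 1/(42642 - 906) = 1/41736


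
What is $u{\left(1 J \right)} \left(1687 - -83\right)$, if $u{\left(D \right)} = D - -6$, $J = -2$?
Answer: $7080$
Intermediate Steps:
$u{\left(D \right)} = 6 + D$ ($u{\left(D \right)} = D + 6 = 6 + D$)
$u{\left(1 J \right)} \left(1687 - -83\right) = \left(6 + 1 \left(-2\right)\right) \left(1687 - -83\right) = \left(6 - 2\right) \left(1687 + 83\right) = 4 \cdot 1770 = 7080$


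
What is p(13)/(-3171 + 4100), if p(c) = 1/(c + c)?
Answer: 1/24154 ≈ 4.1401e-5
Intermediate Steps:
p(c) = 1/(2*c)
p(13)/(-3171 + 4100) = ((½)/13)/(-3171 + 4100) = ((½)*(1/13))/929 = (1/929)*(1/26) = 1/24154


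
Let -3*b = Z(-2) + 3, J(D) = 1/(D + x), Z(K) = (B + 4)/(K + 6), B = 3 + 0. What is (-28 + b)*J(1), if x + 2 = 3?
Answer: -355/24 ≈ -14.792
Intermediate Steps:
x = 1 (x = -2 + 3 = 1)
B = 3
Z(K) = 7/(6 + K) (Z(K) = (3 + 4)/(K + 6) = 7/(6 + K))
J(D) = 1/(1 + D) (J(D) = 1/(D + 1) = 1/(1 + D))
b = -19/12 (b = -(7/(6 - 2) + 3)/3 = -(7/4 + 3)/3 = -⅓*19/4 = -19/12 ≈ -1.5833)
(-28 + b)*J(1) = (-28 - 19/12)/(1 + 1) = -355/12/2 = -355/12*½ = -355/24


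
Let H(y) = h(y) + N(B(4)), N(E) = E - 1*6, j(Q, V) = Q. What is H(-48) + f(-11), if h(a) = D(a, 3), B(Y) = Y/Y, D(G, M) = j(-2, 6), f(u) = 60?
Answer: 53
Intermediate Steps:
D(G, M) = -2
B(Y) = 1
N(E) = -6 + E (N(E) = E - 6 = -6 + E)
h(a) = -2
H(y) = -7 (H(y) = -2 + (-6 + 1) = -2 - 5 = -7)
H(-48) + f(-11) = -7 + 60 = 53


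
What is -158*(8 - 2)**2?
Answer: -5688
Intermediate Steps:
-158*(8 - 2)**2 = -158*6**2 = -158*36 = -5688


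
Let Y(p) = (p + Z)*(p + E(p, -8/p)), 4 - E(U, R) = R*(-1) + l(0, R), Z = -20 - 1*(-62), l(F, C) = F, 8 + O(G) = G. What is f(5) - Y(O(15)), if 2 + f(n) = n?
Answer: -480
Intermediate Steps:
O(G) = -8 + G
f(n) = -2 + n
Z = 42 (Z = -20 + 62 = 42)
E(U, R) = 4 + R (E(U, R) = 4 - (R*(-1) + 0) = 4 - (-R + 0) = 4 - (-1)*R = 4 + R)
Y(p) = (42 + p)*(4 + p - 8/p) (Y(p) = (p + 42)*(p + (4 - 8/p)) = (42 + p)*(4 + p - 8/p))
f(5) - Y(O(15)) = (-2 + 5) - (160 + (-8 + 15)² - 336/(-8 + 15) + 46*(-8 + 15)) = 3 - (160 + 7² - 336/7 + 46*7) = 3 - (160 + 49 - 336*⅐ + 322) = 3 - (160 + 49 - 48 + 322) = 3 - 1*483 = 3 - 483 = -480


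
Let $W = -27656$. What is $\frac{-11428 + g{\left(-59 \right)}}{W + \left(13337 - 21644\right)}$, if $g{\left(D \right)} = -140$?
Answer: $\frac{11568}{35963} \approx 0.32166$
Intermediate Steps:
$\frac{-11428 + g{\left(-59 \right)}}{W + \left(13337 - 21644\right)} = \frac{-11428 - 140}{-27656 + \left(13337 - 21644\right)} = - \frac{11568}{-27656 + \left(13337 - 21644\right)} = - \frac{11568}{-27656 - 8307} = - \frac{11568}{-35963} = \left(-11568\right) \left(- \frac{1}{35963}\right) = \frac{11568}{35963}$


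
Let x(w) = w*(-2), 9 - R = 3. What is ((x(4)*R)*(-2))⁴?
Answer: 84934656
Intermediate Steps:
R = 6 (R = 9 - 1*3 = 9 - 3 = 6)
x(w) = -2*w
((x(4)*R)*(-2))⁴ = ((-2*4*6)*(-2))⁴ = (-8*6*(-2))⁴ = (-48*(-2))⁴ = 96⁴ = 84934656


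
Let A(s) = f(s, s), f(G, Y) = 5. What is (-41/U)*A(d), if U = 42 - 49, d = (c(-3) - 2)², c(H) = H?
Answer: 205/7 ≈ 29.286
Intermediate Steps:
d = 25 (d = (-3 - 2)² = (-5)² = 25)
A(s) = 5
U = -7
(-41/U)*A(d) = -41/(-7)*5 = -41*(-⅐)*5 = (41/7)*5 = 205/7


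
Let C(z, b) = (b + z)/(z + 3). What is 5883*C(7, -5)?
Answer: 5883/5 ≈ 1176.6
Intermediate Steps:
C(z, b) = (b + z)/(3 + z)
5883*C(7, -5) = 5883*((-5 + 7)/(3 + 7)) = 5883*(2/10) = 5883*((⅒)*2) = 5883*(⅕) = 5883/5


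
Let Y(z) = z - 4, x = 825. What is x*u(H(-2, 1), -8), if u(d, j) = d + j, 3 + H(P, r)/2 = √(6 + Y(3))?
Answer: -11550 + 1650*√5 ≈ -7860.5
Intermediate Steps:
Y(z) = -4 + z
H(P, r) = -6 + 2*√5 (H(P, r) = -6 + 2*√(6 + (-4 + 3)) = -6 + 2*√(6 - 1) = -6 + 2*√5)
x*u(H(-2, 1), -8) = 825*((-6 + 2*√5) - 8) = 825*(-14 + 2*√5) = -11550 + 1650*√5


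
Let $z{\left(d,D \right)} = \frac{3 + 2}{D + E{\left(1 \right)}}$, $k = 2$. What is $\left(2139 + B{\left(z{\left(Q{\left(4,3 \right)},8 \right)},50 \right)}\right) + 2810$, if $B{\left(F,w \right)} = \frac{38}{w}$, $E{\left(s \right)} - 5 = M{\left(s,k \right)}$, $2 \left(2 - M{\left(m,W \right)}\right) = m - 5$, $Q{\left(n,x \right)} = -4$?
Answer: $\frac{123744}{25} \approx 4949.8$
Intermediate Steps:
$M{\left(m,W \right)} = \frac{9}{2} - \frac{m}{2}$ ($M{\left(m,W \right)} = 2 - \frac{m - 5}{2} = 2 - \frac{-5 + m}{2} = 2 - \left(- \frac{5}{2} + \frac{m}{2}\right) = \frac{9}{2} - \frac{m}{2}$)
$E{\left(s \right)} = \frac{19}{2} - \frac{s}{2}$ ($E{\left(s \right)} = 5 - \left(- \frac{9}{2} + \frac{s}{2}\right) = \frac{19}{2} - \frac{s}{2}$)
$z{\left(d,D \right)} = \frac{5}{9 + D}$ ($z{\left(d,D \right)} = \frac{3 + 2}{D + \left(\frac{19}{2} - \frac{1}{2}\right)} = \frac{5}{D + \left(\frac{19}{2} - \frac{1}{2}\right)} = \frac{5}{D + 9} = \frac{5}{9 + D}$)
$\left(2139 + B{\left(z{\left(Q{\left(4,3 \right)},8 \right)},50 \right)}\right) + 2810 = \left(2139 + \frac{38}{50}\right) + 2810 = \left(2139 + 38 \cdot \frac{1}{50}\right) + 2810 = \left(2139 + \frac{19}{25}\right) + 2810 = \frac{53494}{25} + 2810 = \frac{123744}{25}$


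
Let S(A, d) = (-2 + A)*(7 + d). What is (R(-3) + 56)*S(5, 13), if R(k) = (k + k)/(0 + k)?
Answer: 3480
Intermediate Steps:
R(k) = 2 (R(k) = (2*k)/k = 2)
(R(-3) + 56)*S(5, 13) = (2 + 56)*(-14 - 2*13 + 7*5 + 5*13) = 58*(-14 - 26 + 35 + 65) = 58*60 = 3480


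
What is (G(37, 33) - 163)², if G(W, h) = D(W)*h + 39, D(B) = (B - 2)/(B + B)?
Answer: 64336441/5476 ≈ 11749.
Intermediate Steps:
D(B) = (-2 + B)/(2*B) (D(B) = (-2 + B)/((2*B)) = (-2 + B)*(1/(2*B)) = (-2 + B)/(2*B))
G(W, h) = 39 + h*(-2 + W)/(2*W) (G(W, h) = ((-2 + W)/(2*W))*h + 39 = h*(-2 + W)/(2*W) + 39 = 39 + h*(-2 + W)/(2*W))
(G(37, 33) - 163)² = ((39 + (½)*33 - 1*33/37) - 163)² = ((39 + 33/2 - 1*33*1/37) - 163)² = ((39 + 33/2 - 33/37) - 163)² = (4041/74 - 163)² = (-8021/74)² = 64336441/5476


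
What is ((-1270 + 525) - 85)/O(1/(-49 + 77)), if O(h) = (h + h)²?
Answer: -162680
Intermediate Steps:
O(h) = 4*h² (O(h) = (2*h)² = 4*h²)
((-1270 + 525) - 85)/O(1/(-49 + 77)) = ((-1270 + 525) - 85)/((4*(1/(-49 + 77))²)) = (-745 - 85)/((4*(1/28)²)) = -830/(4*(1/28)²) = -830/(4*(1/784)) = -830/1/196 = -830*196 = -162680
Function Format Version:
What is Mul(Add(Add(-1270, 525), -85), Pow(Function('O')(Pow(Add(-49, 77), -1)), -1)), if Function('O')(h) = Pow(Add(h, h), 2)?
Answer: -162680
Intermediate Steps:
Function('O')(h) = Mul(4, Pow(h, 2)) (Function('O')(h) = Pow(Mul(2, h), 2) = Mul(4, Pow(h, 2)))
Mul(Add(Add(-1270, 525), -85), Pow(Function('O')(Pow(Add(-49, 77), -1)), -1)) = Mul(Add(Add(-1270, 525), -85), Pow(Mul(4, Pow(Pow(Add(-49, 77), -1), 2)), -1)) = Mul(Add(-745, -85), Pow(Mul(4, Pow(Pow(28, -1), 2)), -1)) = Mul(-830, Pow(Mul(4, Pow(Rational(1, 28), 2)), -1)) = Mul(-830, Pow(Mul(4, Rational(1, 784)), -1)) = Mul(-830, Pow(Rational(1, 196), -1)) = Mul(-830, 196) = -162680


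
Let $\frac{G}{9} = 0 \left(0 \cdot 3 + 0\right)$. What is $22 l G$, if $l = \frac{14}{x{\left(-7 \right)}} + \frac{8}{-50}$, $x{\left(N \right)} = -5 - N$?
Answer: $0$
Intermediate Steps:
$l = \frac{171}{25}$ ($l = \frac{14}{-5 - -7} + \frac{8}{-50} = \frac{14}{-5 + 7} + 8 \left(- \frac{1}{50}\right) = \frac{14}{2} - \frac{4}{25} = 14 \cdot \frac{1}{2} - \frac{4}{25} = 7 - \frac{4}{25} = \frac{171}{25} \approx 6.84$)
$G = 0$ ($G = 9 \cdot 0 \left(0 \cdot 3 + 0\right) = 9 \cdot 0 \left(0 + 0\right) = 9 \cdot 0 \cdot 0 = 9 \cdot 0 = 0$)
$22 l G = 22 \cdot \frac{171}{25} \cdot 0 = \frac{3762}{25} \cdot 0 = 0$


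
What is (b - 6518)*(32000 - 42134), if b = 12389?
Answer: -59496714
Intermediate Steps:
(b - 6518)*(32000 - 42134) = (12389 - 6518)*(32000 - 42134) = 5871*(-10134) = -59496714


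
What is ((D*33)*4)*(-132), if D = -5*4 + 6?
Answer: 243936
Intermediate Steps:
D = -14 (D = -20 + 6 = -14)
((D*33)*4)*(-132) = (-14*33*4)*(-132) = -462*4*(-132) = -1848*(-132) = 243936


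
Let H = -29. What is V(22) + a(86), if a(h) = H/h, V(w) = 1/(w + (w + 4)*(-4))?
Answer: -616/1763 ≈ -0.34940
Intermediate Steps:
V(w) = 1/(-16 - 3*w) (V(w) = 1/(w + (4 + w)*(-4)) = 1/(w + (-16 - 4*w)) = 1/(-16 - 3*w))
a(h) = -29/h
V(22) + a(86) = -1/(16 + 3*22) - 29/86 = -1/(16 + 66) - 29*1/86 = -1/82 - 29/86 = -616/1763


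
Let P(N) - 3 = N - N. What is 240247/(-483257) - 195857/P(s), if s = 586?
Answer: -94649986990/1449771 ≈ -65286.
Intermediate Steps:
P(N) = 3 (P(N) = 3 + (N - N) = 3 + 0 = 3)
240247/(-483257) - 195857/P(s) = 240247/(-483257) - 195857/3 = 240247*(-1/483257) - 195857*1/3 = -240247/483257 - 195857/3 = -94649986990/1449771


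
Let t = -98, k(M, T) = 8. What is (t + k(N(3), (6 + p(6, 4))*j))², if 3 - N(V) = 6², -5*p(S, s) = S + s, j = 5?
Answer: 8100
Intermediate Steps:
p(S, s) = -S/5 - s/5 (p(S, s) = -(S + s)/5 = -S/5 - s/5)
N(V) = -33 (N(V) = 3 - 1*6² = 3 - 1*36 = 3 - 36 = -33)
(t + k(N(3), (6 + p(6, 4))*j))² = (-98 + 8)² = (-90)² = 8100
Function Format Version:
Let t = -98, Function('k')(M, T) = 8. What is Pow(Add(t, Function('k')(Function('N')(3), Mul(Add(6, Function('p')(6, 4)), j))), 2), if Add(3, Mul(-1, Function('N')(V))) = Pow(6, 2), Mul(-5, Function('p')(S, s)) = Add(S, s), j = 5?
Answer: 8100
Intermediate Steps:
Function('p')(S, s) = Add(Mul(Rational(-1, 5), S), Mul(Rational(-1, 5), s)) (Function('p')(S, s) = Mul(Rational(-1, 5), Add(S, s)) = Add(Mul(Rational(-1, 5), S), Mul(Rational(-1, 5), s)))
Function('N')(V) = -33 (Function('N')(V) = Add(3, Mul(-1, Pow(6, 2))) = Add(3, Mul(-1, 36)) = Add(3, -36) = -33)
Pow(Add(t, Function('k')(Function('N')(3), Mul(Add(6, Function('p')(6, 4)), j))), 2) = Pow(Add(-98, 8), 2) = Pow(-90, 2) = 8100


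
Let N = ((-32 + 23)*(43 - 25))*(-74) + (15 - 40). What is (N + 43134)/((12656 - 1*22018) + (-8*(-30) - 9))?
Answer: -55097/9131 ≈ -6.0341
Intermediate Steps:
N = 11963 (N = -9*18*(-74) - 25 = -162*(-74) - 25 = 11988 - 25 = 11963)
(N + 43134)/((12656 - 1*22018) + (-8*(-30) - 9)) = (11963 + 43134)/((12656 - 1*22018) + (-8*(-30) - 9)) = 55097/((12656 - 22018) + (240 - 9)) = 55097/(-9362 + 231) = 55097/(-9131) = 55097*(-1/9131) = -55097/9131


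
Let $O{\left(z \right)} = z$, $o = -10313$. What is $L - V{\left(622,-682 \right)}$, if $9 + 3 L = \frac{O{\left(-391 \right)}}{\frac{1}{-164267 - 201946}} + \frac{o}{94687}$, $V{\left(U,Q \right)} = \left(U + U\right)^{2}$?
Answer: $\frac{13118568153229}{284061} \approx 4.6182 \cdot 10^{7}$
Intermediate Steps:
$V{\left(U,Q \right)} = 4 U^{2}$ ($V{\left(U,Q \right)} = \left(2 U\right)^{2} = 4 U^{2}$)
$L = \frac{13558162776925}{284061}$ ($L = -3 + \frac{- \frac{391}{\frac{1}{-164267 - 201946}} - \frac{10313}{94687}}{3} = -3 + \frac{- \frac{391}{\frac{1}{-366213}} - \frac{10313}{94687}}{3} = -3 + \frac{- \frac{391}{- \frac{1}{366213}} - \frac{10313}{94687}}{3} = -3 + \frac{\left(-391\right) \left(-366213\right) - \frac{10313}{94687}}{3} = -3 + \frac{143189283 - \frac{10313}{94687}}{3} = -3 + \frac{1}{3} \cdot \frac{13558163629108}{94687} = -3 + \frac{13558163629108}{284061} = \frac{13558162776925}{284061} \approx 4.773 \cdot 10^{7}$)
$L - V{\left(622,-682 \right)} = \frac{13558162776925}{284061} - 4 \cdot 622^{2} = \frac{13558162776925}{284061} - 4 \cdot 386884 = \frac{13558162776925}{284061} - 1547536 = \frac{13118568153229}{284061}$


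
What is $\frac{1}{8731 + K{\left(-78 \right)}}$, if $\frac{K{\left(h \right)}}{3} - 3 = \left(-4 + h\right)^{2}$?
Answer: $\frac{1}{28912} \approx 3.4588 \cdot 10^{-5}$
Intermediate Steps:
$K{\left(h \right)} = 9 + 3 \left(-4 + h\right)^{2}$
$\frac{1}{8731 + K{\left(-78 \right)}} = \frac{1}{8731 + \left(9 + 3 \left(-4 - 78\right)^{2}\right)} = \frac{1}{8731 + \left(9 + 3 \left(-82\right)^{2}\right)} = \frac{1}{8731 + \left(9 + 3 \cdot 6724\right)} = \frac{1}{8731 + \left(9 + 20172\right)} = \frac{1}{8731 + 20181} = \frac{1}{28912}$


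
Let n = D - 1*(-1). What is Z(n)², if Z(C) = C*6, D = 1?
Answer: 144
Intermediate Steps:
n = 2 (n = 1 - 1*(-1) = 1 + 1 = 2)
Z(C) = 6*C
Z(n)² = (6*2)² = 12² = 144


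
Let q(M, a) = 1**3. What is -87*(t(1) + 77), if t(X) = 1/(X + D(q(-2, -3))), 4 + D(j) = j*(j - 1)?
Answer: -6670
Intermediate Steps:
q(M, a) = 1
D(j) = -4 + j*(-1 + j) (D(j) = -4 + j*(j - 1) = -4 + j*(-1 + j))
t(X) = 1/(-4 + X) (t(X) = 1/(X + (-4 + 1**2 - 1*1)) = 1/(X + (-4 + 1 - 1)) = 1/(X - 4) = 1/(-4 + X))
-87*(t(1) + 77) = -87*(1/(-4 + 1) + 77) = -87*(1/(-3) + 77) = -87*(-1/3 + 77) = -87*230/3 = -6670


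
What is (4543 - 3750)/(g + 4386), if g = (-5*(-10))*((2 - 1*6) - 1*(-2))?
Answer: 793/4286 ≈ 0.18502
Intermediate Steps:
g = -100 (g = 50*((2 - 6) + 2) = 50*(-4 + 2) = 50*(-2) = -100)
(4543 - 3750)/(g + 4386) = (4543 - 3750)/(-100 + 4386) = 793/4286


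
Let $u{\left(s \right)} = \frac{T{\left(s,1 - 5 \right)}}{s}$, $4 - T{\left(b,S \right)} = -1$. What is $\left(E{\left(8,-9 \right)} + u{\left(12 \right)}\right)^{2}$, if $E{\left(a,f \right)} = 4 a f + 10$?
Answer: $\frac{11095561}{144} \approx 77053.0$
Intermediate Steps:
$T{\left(b,S \right)} = 5$ ($T{\left(b,S \right)} = 4 - -1 = 4 + 1 = 5$)
$u{\left(s \right)} = \frac{5}{s}$
$E{\left(a,f \right)} = 10 + 4 a f$ ($E{\left(a,f \right)} = 4 a f + 10 = 10 + 4 a f$)
$\left(E{\left(8,-9 \right)} + u{\left(12 \right)}\right)^{2} = \left(\left(10 + 4 \cdot 8 \left(-9\right)\right) + \frac{5}{12}\right)^{2} = \left(\left(10 - 288\right) + 5 \cdot \frac{1}{12}\right)^{2} = \left(-278 + \frac{5}{12}\right)^{2} = \left(- \frac{3331}{12}\right)^{2} = \frac{11095561}{144}$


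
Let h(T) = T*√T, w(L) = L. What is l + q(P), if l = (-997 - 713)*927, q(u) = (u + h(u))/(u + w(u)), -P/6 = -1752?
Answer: -3170339/2 + 6*√73 ≈ -1.5851e+6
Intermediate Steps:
P = 10512 (P = -6*(-1752) = 10512)
h(T) = T^(3/2)
q(u) = (u + u^(3/2))/(2*u) (q(u) = (u + u^(3/2))/(u + u) = (u + u^(3/2))/((2*u)) = (u + u^(3/2))*(1/(2*u)) = (u + u^(3/2))/(2*u))
l = -1585170 (l = -1710*927 = -1585170)
l + q(P) = -1585170 + (½)*(10512 + 10512^(3/2))/10512 = -1585170 + (½)*(1/10512)*(10512 + 126144*√73) = -1585170 + (½ + 6*√73) = -3170339/2 + 6*√73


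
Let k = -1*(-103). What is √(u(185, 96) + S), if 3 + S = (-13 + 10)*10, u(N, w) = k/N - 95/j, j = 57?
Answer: I*√10506705/555 ≈ 5.8404*I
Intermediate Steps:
k = 103
u(N, w) = -5/3 + 103/N (u(N, w) = 103/N - 95/57 = 103/N - 95*1/57 = 103/N - 5/3 = -5/3 + 103/N)
S = -33 (S = -3 + (-13 + 10)*10 = -3 - 3*10 = -3 - 30 = -33)
√(u(185, 96) + S) = √((-5/3 + 103/185) - 33) = √(-616/555 - 33) = √(-18931/555) = I*√10506705/555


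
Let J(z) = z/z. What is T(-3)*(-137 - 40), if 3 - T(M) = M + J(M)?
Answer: -885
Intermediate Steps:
J(z) = 1
T(M) = 2 - M (T(M) = 3 - (M + 1) = 3 - (1 + M) = 3 + (-1 - M) = 2 - M)
T(-3)*(-137 - 40) = (2 - 1*(-3))*(-137 - 40) = (2 + 3)*(-177) = 5*(-177) = -885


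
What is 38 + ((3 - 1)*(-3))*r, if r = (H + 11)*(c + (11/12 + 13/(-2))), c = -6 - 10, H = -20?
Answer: -2255/2 ≈ -1127.5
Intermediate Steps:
c = -16
r = 777/4 (r = (-20 + 11)*(-16 + (11/12 + 13/(-2))) = -9*(-16 + (11*(1/12) + 13*(-½))) = -9*(-16 + (11/12 - 13/2)) = -9*(-16 - 67/12) = -9*(-259/12) = 777/4 ≈ 194.25)
38 + ((3 - 1)*(-3))*r = 38 + ((3 - 1)*(-3))*(777/4) = 38 + (2*(-3))*(777/4) = 38 - 6*777/4 = 38 - 2331/2 = -2255/2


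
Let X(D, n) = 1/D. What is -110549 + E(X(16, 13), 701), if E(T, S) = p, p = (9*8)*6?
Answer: -110117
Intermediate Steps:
p = 432 (p = 72*6 = 432)
E(T, S) = 432
-110549 + E(X(16, 13), 701) = -110549 + 432 = -110117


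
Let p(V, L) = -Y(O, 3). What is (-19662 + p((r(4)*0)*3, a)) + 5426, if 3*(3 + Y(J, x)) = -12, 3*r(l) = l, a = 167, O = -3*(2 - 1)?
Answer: -14229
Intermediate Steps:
O = -3 (O = -3*1 = -3)
r(l) = l/3
Y(J, x) = -7 (Y(J, x) = -3 + (⅓)*(-12) = -3 - 4 = -7)
p(V, L) = 7 (p(V, L) = -1*(-7) = 7)
(-19662 + p((r(4)*0)*3, a)) + 5426 = (-19662 + 7) + 5426 = -19655 + 5426 = -14229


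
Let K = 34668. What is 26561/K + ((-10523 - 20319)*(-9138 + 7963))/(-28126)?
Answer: -89685623651/69648012 ≈ -1287.7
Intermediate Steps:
26561/K + ((-10523 - 20319)*(-9138 + 7963))/(-28126) = 26561/34668 + ((-10523 - 20319)*(-9138 + 7963))/(-28126) = 26561*(1/34668) - 30842*(-1175)*(-1/28126) = 26561/34668 + 36239350*(-1/28126) = 26561/34668 - 2588525/2009 = -89685623651/69648012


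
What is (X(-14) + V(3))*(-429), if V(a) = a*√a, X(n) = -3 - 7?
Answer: 4290 - 1287*√3 ≈ 2060.9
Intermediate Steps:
X(n) = -10
V(a) = a^(3/2)
(X(-14) + V(3))*(-429) = (-10 + 3^(3/2))*(-429) = (-10 + 3*√3)*(-429) = 4290 - 1287*√3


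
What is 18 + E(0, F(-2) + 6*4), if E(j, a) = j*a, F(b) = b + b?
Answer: 18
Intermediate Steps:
F(b) = 2*b
E(j, a) = a*j
18 + E(0, F(-2) + 6*4) = 18 + (2*(-2) + 6*4)*0 = 18 + (-4 + 24)*0 = 18 + 20*0 = 18 + 0 = 18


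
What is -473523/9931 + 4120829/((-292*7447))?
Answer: -1070611080851/21595197844 ≈ -49.576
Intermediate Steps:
-473523/9931 + 4120829/((-292*7447)) = -473523*1/9931 + 4120829/(-2174524) = -473523/9931 + 4120829*(-1/2174524) = -473523/9931 - 4120829/2174524 = -1070611080851/21595197844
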